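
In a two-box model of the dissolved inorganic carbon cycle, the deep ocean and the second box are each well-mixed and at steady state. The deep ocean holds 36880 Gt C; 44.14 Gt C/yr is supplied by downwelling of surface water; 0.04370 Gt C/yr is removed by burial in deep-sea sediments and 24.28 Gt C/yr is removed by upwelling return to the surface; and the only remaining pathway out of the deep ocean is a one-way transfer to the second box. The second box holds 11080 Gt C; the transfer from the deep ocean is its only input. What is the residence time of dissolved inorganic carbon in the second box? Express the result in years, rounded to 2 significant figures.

560 yr

Balance the deep ocean: ΣF_in = 44.140 Gt C/yr.
Transfer to the second box = ΣF_in − (0.04370 + 24.28) = 19.816 Gt C/yr.
At steady state the output of the second box equals its input, 19.816 Gt C/yr.
τ = M / F = 11080 / 19.816 = 559.1 yr.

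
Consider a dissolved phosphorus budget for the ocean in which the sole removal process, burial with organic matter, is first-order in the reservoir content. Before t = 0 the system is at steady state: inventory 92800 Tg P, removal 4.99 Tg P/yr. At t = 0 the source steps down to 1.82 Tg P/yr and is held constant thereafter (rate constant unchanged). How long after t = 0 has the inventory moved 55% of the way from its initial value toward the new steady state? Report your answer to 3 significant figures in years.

τ = M₀/F₀ = 92800/4.99 = 18600 yr.
The remaining gap fraction is e^(−t/τ); 55% covered ⇒ e^(−t/τ) = 0.450.
t = −τ ln(0.450) = 18600 × 0.7985 = 14850 yr.

14900 yr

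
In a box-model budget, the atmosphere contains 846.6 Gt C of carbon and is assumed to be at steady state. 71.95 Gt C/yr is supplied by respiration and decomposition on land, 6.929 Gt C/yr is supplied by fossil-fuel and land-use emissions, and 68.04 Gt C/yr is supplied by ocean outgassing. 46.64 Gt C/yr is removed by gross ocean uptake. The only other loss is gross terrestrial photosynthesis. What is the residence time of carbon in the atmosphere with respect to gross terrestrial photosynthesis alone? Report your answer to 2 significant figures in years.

8.4 yr

At steady state ΣF_in = ΣF_out.
ΣF_in = 71.95 + 6.929 + 68.04 = 146.92 Gt C/yr.
Gross terrestrial photosynthesis flux = ΣF_in − (46.64) = 146.92 − 46.64 = 100.3 Gt C/yr.
τ = M / F = 846.6 / 100.3 = 8.442 yr.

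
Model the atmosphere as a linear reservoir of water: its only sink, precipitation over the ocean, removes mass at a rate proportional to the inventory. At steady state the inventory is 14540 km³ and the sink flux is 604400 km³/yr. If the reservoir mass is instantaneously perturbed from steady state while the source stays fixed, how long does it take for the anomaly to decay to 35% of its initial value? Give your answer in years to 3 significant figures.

For a linear reservoir the anomaly decays as exp(−t/τ) with τ = M/F = 14540/604400 = 0.02406 yr.
exp(−t/τ) = 0.35 ⇒ t = −τ ln(0.35) = 0.02406 × 1.050 = 0.02526 yr.

0.0253 yr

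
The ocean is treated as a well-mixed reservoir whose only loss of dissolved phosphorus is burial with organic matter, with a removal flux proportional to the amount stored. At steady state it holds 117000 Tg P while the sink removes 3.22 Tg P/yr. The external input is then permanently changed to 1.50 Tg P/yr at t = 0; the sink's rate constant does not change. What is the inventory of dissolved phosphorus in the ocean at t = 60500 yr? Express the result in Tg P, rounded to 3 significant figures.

Residence time τ = M₀/F₀ = 36340 yr. The eventual steady state is M_∞ = M₀·(F₁/F₀) = 117000 × 1.50/3.22 = 54503 Tg P.
The anomaly ΔM(t) = M(t) − M_∞ decays as ΔM₀·e^(−t/τ) with ΔM₀ = 117000 − 54503 = 62500 Tg P.
At t = 60500 yr, e^(−t/τ) = e^(−1.665) = 0.1892, so ΔM = 11820 Tg P and M = 54503 + 11820 = 66326 Tg P.

66300 Tg P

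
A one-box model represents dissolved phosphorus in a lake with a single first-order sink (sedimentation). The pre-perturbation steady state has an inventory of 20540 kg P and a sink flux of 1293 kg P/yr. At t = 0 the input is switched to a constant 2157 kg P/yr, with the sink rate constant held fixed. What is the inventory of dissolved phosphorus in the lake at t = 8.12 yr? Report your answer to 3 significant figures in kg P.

26000 kg P

τ = M₀/F₀ = 20540/1293 = 15.89 yr; rate constant k = 1/τ.
New steady state M_∞ = F₁/k = F₁·τ = 2157 × 15.89 = 34265 kg P.
M(t) = M_∞ + (M₀ − M_∞)·e^(−t/τ); t/τ = 8.12/15.89 = 0.5112, so e^(−t/τ) = 0.5998.
M(t) = 34265 − 13730 × 0.5998 = 26033 kg P.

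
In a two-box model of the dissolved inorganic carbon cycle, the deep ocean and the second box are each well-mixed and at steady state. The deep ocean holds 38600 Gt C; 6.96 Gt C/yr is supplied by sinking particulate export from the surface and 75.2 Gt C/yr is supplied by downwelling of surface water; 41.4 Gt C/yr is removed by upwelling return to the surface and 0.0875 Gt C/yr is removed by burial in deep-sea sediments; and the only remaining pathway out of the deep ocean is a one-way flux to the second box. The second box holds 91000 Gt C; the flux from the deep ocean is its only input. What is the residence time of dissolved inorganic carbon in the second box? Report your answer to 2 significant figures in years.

Balance the deep ocean: ΣF_in = 6.96 + 75.2 = 82.160 Gt C/yr.
Flux to the second box = ΣF_in − (41.4 + 0.0875) = 40.672 Gt C/yr.
At steady state the output of the second box equals its input, 40.672 Gt C/yr.
τ = M / F = 91000 / 40.672 = 2237 yr.

2200 yr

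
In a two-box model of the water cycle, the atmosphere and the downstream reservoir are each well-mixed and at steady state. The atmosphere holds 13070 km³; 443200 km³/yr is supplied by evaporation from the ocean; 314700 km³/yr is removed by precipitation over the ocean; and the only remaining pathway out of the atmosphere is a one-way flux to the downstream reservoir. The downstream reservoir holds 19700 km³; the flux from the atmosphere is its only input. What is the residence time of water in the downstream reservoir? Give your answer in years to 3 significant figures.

0.153 yr

Balance the atmosphere: ΣF_in = 443200 km³/yr.
Flux to the downstream reservoir = ΣF_in − (314700) = 128500 km³/yr.
At steady state the output of the downstream reservoir equals its input, 128500 km³/yr.
τ = M / F = 19700 / 128500 = 0.1533 yr.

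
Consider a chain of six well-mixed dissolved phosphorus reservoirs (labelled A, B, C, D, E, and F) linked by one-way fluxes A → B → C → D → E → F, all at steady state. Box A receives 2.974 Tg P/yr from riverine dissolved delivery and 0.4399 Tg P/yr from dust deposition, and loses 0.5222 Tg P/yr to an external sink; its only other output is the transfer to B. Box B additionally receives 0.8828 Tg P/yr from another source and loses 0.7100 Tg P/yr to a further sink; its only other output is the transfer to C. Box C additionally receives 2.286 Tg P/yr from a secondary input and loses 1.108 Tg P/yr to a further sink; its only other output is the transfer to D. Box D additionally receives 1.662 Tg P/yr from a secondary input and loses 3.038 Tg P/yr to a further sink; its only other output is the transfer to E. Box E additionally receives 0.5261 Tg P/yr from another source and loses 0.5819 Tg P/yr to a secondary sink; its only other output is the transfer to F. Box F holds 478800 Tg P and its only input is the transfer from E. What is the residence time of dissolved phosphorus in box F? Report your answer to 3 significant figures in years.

170000 yr

Box A: F(A→B) = (2.974 + 0.4399) − 0.5222 = 2.8917 Tg P/yr.
Box B: F(B→C) = (2.8917 + 0.8828) − 0.7100 = 3.0645 Tg P/yr.
Box C: F(C→D) = (3.0645 + 2.286) − 1.108 = 4.2425 Tg P/yr.
Box D: F(D→E) = (4.2425 + 1.662) − 3.038 = 2.8665 Tg P/yr.
Box E: F(E→F) = (2.8665 + 0.5261) − 0.5819 = 2.8107 Tg P/yr.
Box F throughput = its input = 2.8107 Tg P/yr; τ = 478800 / 2.8107 = 170300 yr.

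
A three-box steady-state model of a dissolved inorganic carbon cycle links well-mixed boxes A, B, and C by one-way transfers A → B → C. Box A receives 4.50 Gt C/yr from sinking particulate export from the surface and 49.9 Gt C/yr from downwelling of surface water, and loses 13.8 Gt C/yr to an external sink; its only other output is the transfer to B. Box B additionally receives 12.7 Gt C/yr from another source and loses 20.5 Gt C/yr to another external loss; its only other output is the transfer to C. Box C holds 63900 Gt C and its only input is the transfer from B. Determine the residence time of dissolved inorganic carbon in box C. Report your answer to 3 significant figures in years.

Box A: F(A→B) = (4.50 + 49.9) − 13.8 = 40.600 Gt C/yr.
Box B: F(B→C) = (40.600 + 12.7) − 20.5 = 32.800 Gt C/yr.
Box C throughput = its input = 32.800 Gt C/yr; τ = 63900 / 32.800 = 1948 yr.

1950 yr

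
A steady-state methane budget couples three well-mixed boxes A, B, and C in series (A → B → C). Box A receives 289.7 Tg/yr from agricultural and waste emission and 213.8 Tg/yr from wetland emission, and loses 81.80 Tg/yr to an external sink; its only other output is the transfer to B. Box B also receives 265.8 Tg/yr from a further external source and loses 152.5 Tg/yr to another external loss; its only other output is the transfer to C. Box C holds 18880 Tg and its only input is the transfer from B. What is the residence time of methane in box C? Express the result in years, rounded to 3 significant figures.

Box A: F(A→B) = (289.7 + 213.8) − 81.80 = 421.70 Tg/yr.
Box B: F(B→C) = (421.70 + 265.8) − 152.5 = 535.00 Tg/yr.
Box C throughput = its input = 535.00 Tg/yr; τ = 18880 / 535.00 = 35.29 yr.

35.3 yr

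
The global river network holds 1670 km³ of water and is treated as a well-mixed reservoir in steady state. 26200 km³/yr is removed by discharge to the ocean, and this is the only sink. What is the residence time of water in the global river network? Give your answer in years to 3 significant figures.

τ = M / F = 1670 / 26200 = 0.06374 yr.

0.0637 yr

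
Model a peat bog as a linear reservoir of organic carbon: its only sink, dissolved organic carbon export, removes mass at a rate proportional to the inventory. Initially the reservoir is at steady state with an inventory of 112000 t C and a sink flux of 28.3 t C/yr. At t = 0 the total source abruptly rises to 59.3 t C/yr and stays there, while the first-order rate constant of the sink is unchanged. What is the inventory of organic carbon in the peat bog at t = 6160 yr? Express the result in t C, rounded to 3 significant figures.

209000 t C

The sink rate constant is k = F₀/M₀ = 28.3/112000 = 0.0002527 yr⁻¹.
Solving dM/dt = F₁ − kM with M(0) = M₀ gives M(t) = F₁/k + (M₀ − F₁/k)·e^(−kt).
F₁/k = 59.3/0.0002527 = 234690 t C; kt = 0.0002527 × 6160 = 1.557, e^(−kt) = 0.2109.
M(6160) = 234690 + (112000 − 234690) × 0.2109 = 234690 − 25870 = 208810 t C.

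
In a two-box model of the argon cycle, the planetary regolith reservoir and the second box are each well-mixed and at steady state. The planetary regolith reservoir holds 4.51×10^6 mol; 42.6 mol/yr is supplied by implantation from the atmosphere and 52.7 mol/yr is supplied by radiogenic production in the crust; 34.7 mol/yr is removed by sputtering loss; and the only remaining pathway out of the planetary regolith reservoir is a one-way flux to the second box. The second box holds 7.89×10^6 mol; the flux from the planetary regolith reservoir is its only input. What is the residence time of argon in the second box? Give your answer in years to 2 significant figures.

130000 yr

Balance the planetary regolith reservoir: ΣF_in = 42.6 + 52.7 = 95.300 mol/yr.
Flux to the second box = ΣF_in − (34.7) = 60.600 mol/yr.
At steady state the output of the second box equals its input, 60.600 mol/yr.
τ = M / F = 7.89×10^6 / 60.600 = 130200 yr.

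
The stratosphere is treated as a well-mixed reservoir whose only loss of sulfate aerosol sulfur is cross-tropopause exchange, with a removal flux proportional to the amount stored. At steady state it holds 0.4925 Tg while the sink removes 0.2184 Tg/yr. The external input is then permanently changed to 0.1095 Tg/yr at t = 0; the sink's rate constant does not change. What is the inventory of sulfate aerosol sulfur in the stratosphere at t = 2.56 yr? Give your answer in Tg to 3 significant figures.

Residence time τ = M₀/F₀ = 2.255 yr. The eventual steady state is M_∞ = M₀·(F₁/F₀) = 0.4925 × 0.1095/0.2184 = 0.24693 Tg.
The anomaly ΔM(t) = M(t) − M_∞ decays as ΔM₀·e^(−t/τ) with ΔM₀ = 0.4925 − 0.24693 = 0.2456 Tg.
At t = 2.56 yr, e^(−t/τ) = e^(−1.135) = 0.3213, so ΔM = 0.07891 Tg and M = 0.24693 + 0.07891 = 0.32584 Tg.

0.326 Tg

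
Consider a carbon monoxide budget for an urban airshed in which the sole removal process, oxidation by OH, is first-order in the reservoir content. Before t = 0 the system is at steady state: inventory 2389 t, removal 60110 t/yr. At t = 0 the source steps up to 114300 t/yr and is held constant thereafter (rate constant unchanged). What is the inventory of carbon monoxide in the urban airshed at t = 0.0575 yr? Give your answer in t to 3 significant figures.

The sink rate constant is k = F₀/M₀ = 60110/2389 = 25.16 yr⁻¹.
Solving dM/dt = F₁ − kM with M(0) = M₀ gives M(t) = F₁/k + (M₀ − F₁/k)·e^(−kt).
F₁/k = 114300/25.16 = 4542.7 t; kt = 25.16 × 0.0575 = 1.447, e^(−kt) = 0.2353.
M(0.0575) = 4542.7 + (2389 − 4542.7) × 0.2353 = 4542.7 − 506.8 = 4035.9 t.

4040 t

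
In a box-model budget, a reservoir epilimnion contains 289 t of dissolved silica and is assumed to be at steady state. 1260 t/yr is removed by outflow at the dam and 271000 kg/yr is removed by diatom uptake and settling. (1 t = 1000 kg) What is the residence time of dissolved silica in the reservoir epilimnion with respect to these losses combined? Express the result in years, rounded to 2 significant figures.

Convert the diatom uptake and settling flux: 271000 kg/yr = 271.0 t/yr.
Total removal = 1260 + 271.0 = 1531.0 t/yr.
τ = M / ΣF_out = 289 / 1531.0 = 0.1888 yr.

0.19 yr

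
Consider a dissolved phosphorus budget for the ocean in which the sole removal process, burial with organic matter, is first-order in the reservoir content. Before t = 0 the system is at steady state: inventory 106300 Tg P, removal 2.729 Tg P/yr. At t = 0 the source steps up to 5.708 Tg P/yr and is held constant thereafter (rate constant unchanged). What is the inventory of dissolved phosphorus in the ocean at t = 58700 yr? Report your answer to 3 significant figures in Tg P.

197000 Tg P

τ = M₀/F₀ = 106300/2.729 = 38950 yr; rate constant k = 1/τ.
New steady state M_∞ = F₁/k = F₁·τ = 5.708 × 38950 = 222340 Tg P.
M(t) = M_∞ + (M₀ − M_∞)·e^(−t/τ); t/τ = 58700/38950 = 1.507, so e^(−t/τ) = 0.2216.
M(t) = 222340 − 116000 × 0.2216 = 196630 Tg P.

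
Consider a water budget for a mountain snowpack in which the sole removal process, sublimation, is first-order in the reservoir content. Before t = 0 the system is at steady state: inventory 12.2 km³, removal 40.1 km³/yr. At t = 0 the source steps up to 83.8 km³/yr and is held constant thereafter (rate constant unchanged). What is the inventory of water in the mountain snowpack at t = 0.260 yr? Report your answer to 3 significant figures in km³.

19.8 km³

The sink rate constant is k = F₀/M₀ = 40.1/12.2 = 3.287 yr⁻¹.
Solving dM/dt = F₁ − kM with M(0) = M₀ gives M(t) = F₁/k + (M₀ − F₁/k)·e^(−kt).
F₁/k = 83.8/3.287 = 25.495 km³; kt = 3.287 × 0.260 = 0.8546, e^(−kt) = 0.4255.
M(0.260) = 25.495 + (12.2 − 25.495) × 0.4255 = 25.495 − 5.657 = 19.839 km³.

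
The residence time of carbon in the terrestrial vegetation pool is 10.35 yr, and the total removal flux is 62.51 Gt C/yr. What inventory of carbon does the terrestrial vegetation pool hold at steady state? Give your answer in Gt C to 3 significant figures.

τ = M/F ⇒ M = τ × F = 10.35 × 62.51 = 647.0 Gt C.

647 Gt C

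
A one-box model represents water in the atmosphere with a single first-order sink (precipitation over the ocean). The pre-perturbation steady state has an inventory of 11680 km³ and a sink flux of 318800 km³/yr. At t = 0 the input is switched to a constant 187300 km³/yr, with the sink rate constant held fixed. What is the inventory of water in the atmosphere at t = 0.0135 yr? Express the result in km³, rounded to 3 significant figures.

10200 km³

Residence time τ = M₀/F₀ = 0.03664 yr. The eventual steady state is M_∞ = M₀·(F₁/F₀) = 11680 × 187300/318800 = 6862.2 km³.
The anomaly ΔM(t) = M(t) − M_∞ decays as ΔM₀·e^(−t/τ) with ΔM₀ = 11680 − 6862.2 = 4818 km³.
At t = 0.0135 yr, e^(−t/τ) = e^(−0.3685) = 0.6918, so ΔM = 3333 km³ and M = 6862.2 + 3333 = 10195 km³.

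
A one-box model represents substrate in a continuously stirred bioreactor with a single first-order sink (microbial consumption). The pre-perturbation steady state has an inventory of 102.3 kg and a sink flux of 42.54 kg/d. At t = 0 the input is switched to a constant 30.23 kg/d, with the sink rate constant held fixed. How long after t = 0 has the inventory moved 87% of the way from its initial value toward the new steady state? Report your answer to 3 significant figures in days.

τ = M₀/F₀ = 102.3/42.54 = 2.405 d.
The remaining gap fraction is e^(−t/τ); 87% covered ⇒ e^(−t/τ) = 0.130.
t = −τ ln(0.130) = 2.405 × 2.040 = 4.906 d.

4.91 d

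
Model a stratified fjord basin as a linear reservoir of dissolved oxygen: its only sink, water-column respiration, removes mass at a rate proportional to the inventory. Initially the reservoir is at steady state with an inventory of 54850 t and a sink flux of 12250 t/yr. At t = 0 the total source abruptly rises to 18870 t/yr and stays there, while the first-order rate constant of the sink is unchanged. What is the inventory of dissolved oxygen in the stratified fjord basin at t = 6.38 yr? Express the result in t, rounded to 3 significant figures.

77400 t

Residence time τ = M₀/F₀ = 4.478 yr. The eventual steady state is M_∞ = M₀·(F₁/F₀) = 54850 × 18870/12250 = 84491 t.
The anomaly ΔM(t) = M(t) − M_∞ decays as ΔM₀·e^(−t/τ) with ΔM₀ = 54850 − 84491 = −29640 t.
At t = 6.38 yr, e^(−t/τ) = e^(−1.425) = 0.2405, so ΔM = −7130 t and M = 84491 − 7130 = 77362 t.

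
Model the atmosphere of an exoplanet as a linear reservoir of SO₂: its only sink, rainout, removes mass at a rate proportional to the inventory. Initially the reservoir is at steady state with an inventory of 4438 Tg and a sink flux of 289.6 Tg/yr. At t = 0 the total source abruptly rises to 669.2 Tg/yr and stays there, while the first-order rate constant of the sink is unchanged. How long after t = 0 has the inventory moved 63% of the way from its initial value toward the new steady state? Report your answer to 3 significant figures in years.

τ = M₀/F₀ = 4438/289.6 = 15.32 yr.
The remaining gap fraction is e^(−t/τ); 63% covered ⇒ e^(−t/τ) = 0.370.
t = −τ ln(0.370) = 15.32 × 0.9943 = 15.24 yr.

15.2 yr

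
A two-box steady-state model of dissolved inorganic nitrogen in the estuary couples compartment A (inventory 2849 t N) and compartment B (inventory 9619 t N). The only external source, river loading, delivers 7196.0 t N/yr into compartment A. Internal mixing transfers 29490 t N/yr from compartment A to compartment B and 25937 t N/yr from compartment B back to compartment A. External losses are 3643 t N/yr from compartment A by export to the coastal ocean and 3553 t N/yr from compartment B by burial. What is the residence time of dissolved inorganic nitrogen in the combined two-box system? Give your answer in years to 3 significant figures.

For the system as a whole, the A↔B exchange is internal and contributes nothing to the throughput; only the external sinks remove mass.
M_total = 2849 + 9619 = 12468 t N.
ΣF_external_out = 3643 + 3553 = 7196.0 t N/yr.
τ = M_total / ΣF_ext = 12468 / 7196.0 = 1.733 yr.

1.73 yr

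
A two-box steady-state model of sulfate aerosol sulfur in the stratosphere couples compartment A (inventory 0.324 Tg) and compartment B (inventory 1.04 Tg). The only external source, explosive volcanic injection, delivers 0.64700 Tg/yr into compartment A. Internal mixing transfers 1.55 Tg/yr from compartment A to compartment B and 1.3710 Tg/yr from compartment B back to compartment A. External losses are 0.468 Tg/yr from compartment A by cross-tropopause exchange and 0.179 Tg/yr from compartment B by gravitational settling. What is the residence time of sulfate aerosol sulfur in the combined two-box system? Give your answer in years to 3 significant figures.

For the system as a whole, the A↔B exchange is internal and contributes nothing to the throughput; only the external sinks remove mass.
M_total = 0.324 + 1.04 = 1.3640 Tg.
ΣF_external_out = 0.468 + 0.179 = 0.64700 Tg/yr.
τ = M_total / ΣF_ext = 1.3640 / 0.64700 = 2.108 yr.

2.11 yr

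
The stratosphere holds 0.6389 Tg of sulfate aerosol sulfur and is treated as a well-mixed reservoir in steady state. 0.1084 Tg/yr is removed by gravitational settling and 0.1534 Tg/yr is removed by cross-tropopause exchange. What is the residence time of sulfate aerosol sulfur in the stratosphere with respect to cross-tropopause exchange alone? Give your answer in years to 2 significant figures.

4.2 yr

Residence time with respect to a single sink: τ = M / F_sink.
τ = 0.6389 / 0.1534 = 4.165 yr.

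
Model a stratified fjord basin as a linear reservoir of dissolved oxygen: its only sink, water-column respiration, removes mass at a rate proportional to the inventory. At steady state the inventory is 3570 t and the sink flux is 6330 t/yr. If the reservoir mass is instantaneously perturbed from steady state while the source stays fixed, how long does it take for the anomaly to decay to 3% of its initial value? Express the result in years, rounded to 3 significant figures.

1.98 yr

For a linear reservoir the anomaly decays as exp(−t/τ) with τ = M/F = 3570/6330 = 0.5640 yr.
exp(−t/τ) = 0.03 ⇒ t = −τ ln(0.03) = 0.5640 × 3.507 = 1.978 yr.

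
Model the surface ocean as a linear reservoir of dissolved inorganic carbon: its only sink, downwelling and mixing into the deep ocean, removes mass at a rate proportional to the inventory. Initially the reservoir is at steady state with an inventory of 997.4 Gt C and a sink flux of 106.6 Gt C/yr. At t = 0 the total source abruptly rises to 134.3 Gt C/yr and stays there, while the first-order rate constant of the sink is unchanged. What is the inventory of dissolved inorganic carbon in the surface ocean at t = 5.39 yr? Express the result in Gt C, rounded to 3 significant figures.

τ = M₀/F₀ = 997.4/106.6 = 9.356 yr; rate constant k = 1/τ.
New steady state M_∞ = F₁/k = F₁·τ = 134.3 × 9.356 = 1256.6 Gt C.
M(t) = M_∞ + (M₀ − M_∞)·e^(−t/τ); t/τ = 5.39/9.356 = 0.5761, so e^(−t/τ) = 0.5621.
M(t) = 1256.6 − 259.2 × 0.5621 = 1110.9 Gt C.

1110 Gt C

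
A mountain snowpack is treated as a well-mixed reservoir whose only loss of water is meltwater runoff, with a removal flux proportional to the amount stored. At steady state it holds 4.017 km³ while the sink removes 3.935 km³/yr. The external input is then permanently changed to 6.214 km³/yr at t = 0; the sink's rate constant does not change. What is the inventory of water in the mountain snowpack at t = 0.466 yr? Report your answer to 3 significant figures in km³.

4.87 km³

The sink rate constant is k = F₀/M₀ = 3.935/4.017 = 0.9796 yr⁻¹.
Solving dM/dt = F₁ − kM with M(0) = M₀ gives M(t) = F₁/k + (M₀ − F₁/k)·e^(−kt).
F₁/k = 6.214/0.9796 = 6.3435 km³; kt = 0.9796 × 0.466 = 0.4565, e^(−kt) = 0.6335.
M(0.466) = 6.3435 + (4.017 − 6.3435) × 0.6335 = 6.3435 − 1.474 = 4.8696 km³.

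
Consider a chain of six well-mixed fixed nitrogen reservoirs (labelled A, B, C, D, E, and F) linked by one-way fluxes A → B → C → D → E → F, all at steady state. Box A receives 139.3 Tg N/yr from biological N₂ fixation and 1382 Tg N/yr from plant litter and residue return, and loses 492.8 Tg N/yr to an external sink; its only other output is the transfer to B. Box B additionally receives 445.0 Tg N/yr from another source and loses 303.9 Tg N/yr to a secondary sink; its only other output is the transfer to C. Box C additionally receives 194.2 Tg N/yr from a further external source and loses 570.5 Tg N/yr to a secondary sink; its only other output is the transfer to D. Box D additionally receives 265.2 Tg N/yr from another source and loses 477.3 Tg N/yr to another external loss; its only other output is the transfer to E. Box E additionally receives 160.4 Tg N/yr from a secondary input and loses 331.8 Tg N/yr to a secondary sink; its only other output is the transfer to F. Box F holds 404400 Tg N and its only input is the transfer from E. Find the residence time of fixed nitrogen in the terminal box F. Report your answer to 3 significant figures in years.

987 yr

Box A: F(A→B) = (139.3 + 1382) − 492.8 = 1028.5 Tg N/yr.
Box B: F(B→C) = (1028.5 + 445.0) − 303.9 = 1169.6 Tg N/yr.
Box C: F(C→D) = (1169.6 + 194.2) − 570.5 = 793.30 Tg N/yr.
Box D: F(D→E) = (793.30 + 265.2) − 477.3 = 581.20 Tg N/yr.
Box E: F(E→F) = (581.20 + 160.4) − 331.8 = 409.80 Tg N/yr.
Box F throughput = its input = 409.80 Tg N/yr; τ = 404400 / 409.80 = 986.8 yr.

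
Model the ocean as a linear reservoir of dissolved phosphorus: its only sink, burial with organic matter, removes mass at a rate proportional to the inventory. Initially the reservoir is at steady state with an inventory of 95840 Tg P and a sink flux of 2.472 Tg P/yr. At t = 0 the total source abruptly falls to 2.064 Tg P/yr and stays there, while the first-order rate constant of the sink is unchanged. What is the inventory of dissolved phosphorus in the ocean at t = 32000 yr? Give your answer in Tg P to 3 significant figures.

87000 Tg P

The sink rate constant is k = F₀/M₀ = 2.472/95840 = 2.579×10^-5 yr⁻¹.
Solving dM/dt = F₁ − kM with M(0) = M₀ gives M(t) = F₁/k + (M₀ − F₁/k)·e^(−kt).
F₁/k = 2.064/2.579×10^-5 = 80022 Tg P; kt = 2.579×10^-5 × 32000 = 0.8254, e^(−kt) = 0.4381.
M(32000) = 80022 + (95840 − 80022) × 0.4381 = 80022 + 6930 = 86951 Tg P.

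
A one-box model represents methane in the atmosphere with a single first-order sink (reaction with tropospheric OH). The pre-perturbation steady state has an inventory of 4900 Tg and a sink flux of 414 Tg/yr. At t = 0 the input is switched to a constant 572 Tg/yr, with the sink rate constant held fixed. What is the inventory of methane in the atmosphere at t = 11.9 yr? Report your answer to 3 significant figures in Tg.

6090 Tg

The sink rate constant is k = F₀/M₀ = 414/4900 = 0.08449 yr⁻¹.
Solving dM/dt = F₁ − kM with M(0) = M₀ gives M(t) = F₁/k + (M₀ − F₁/k)·e^(−kt).
F₁/k = 572/0.08449 = 6770.0 Tg; kt = 0.08449 × 11.9 = 1.005, e^(−kt) = 0.3659.
M(11.9) = 6770.0 + (4900 − 6770.0) × 0.3659 = 6770.0 − 684.2 = 6085.8 Tg.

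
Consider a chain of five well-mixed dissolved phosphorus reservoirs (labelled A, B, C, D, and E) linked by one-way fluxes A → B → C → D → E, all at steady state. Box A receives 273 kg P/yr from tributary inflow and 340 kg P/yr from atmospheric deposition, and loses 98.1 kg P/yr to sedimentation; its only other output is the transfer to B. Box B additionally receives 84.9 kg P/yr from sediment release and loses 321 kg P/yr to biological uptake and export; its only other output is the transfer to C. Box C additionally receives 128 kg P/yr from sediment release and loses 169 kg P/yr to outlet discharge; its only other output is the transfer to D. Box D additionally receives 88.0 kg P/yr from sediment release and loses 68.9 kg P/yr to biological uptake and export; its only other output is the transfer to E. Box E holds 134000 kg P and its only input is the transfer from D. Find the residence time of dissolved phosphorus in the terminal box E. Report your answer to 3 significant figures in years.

522 yr

Box A: F(A→B) = (273 + 340) − 98.1 = 514.90 kg P/yr.
Box B: F(B→C) = (514.90 + 84.9) − 321 = 278.80 kg P/yr.
Box C: F(C→D) = (278.80 + 128) − 169 = 237.80 kg P/yr.
Box D: F(D→E) = (237.80 + 88.0) − 68.9 = 256.90 kg P/yr.
Box E throughput = its input = 256.90 kg P/yr; τ = 134000 / 256.90 = 521.6 yr.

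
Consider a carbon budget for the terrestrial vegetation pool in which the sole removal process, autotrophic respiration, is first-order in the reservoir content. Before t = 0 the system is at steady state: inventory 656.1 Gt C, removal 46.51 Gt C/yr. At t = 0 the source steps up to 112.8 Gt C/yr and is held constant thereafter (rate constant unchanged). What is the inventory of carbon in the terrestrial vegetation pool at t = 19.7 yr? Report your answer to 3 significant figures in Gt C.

1360 Gt C

τ = M₀/F₀ = 656.1/46.51 = 14.11 yr; rate constant k = 1/τ.
New steady state M_∞ = F₁/k = F₁·τ = 112.8 × 14.11 = 1591.2 Gt C.
M(t) = M_∞ + (M₀ − M_∞)·e^(−t/τ); t/τ = 19.7/14.11 = 1.397, so e^(−t/τ) = 0.2475.
M(t) = 1591.2 − 935.1 × 0.2475 = 1359.8 Gt C.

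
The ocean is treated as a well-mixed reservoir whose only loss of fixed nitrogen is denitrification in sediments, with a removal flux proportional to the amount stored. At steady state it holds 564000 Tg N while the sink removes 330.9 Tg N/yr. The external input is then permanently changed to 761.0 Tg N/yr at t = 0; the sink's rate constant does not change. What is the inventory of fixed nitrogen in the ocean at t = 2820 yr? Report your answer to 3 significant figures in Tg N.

The sink rate constant is k = F₀/M₀ = 330.9/564000 = 0.0005867 yr⁻¹.
Solving dM/dt = F₁ − kM with M(0) = M₀ gives M(t) = F₁/k + (M₀ − F₁/k)·e^(−kt).
F₁/k = 761.0/0.0005867 = 1.2971×10^6 Tg N; kt = 0.0005867 × 2820 = 1.655, e^(−kt) = 0.1912.
M(2820) = 1.2971×10^6 + (564000 − 1.2971×10^6) × 0.1912 = 1.2971×10^6 − 140200 = 1.1569×10^6 Tg N.

1.16×10^6 Tg N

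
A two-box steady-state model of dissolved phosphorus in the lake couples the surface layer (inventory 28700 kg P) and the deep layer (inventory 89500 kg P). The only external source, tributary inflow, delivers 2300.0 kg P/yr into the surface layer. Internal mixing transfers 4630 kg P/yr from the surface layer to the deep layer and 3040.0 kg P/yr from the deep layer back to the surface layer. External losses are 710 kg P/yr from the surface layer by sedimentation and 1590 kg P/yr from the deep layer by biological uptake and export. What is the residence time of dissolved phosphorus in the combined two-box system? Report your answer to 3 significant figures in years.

Residence time in the combined system uses the total inventory and the total *external* removal — internal exchanges between the two boxes cancel.
M_total = 28700 + 89500 = 118200 kg P.
ΣF_external_out = 710 + 1590 = 2300.0 kg P/yr.
τ = M_total / ΣF_ext = 118200 / 2300.0 = 51.39 yr.

51.4 yr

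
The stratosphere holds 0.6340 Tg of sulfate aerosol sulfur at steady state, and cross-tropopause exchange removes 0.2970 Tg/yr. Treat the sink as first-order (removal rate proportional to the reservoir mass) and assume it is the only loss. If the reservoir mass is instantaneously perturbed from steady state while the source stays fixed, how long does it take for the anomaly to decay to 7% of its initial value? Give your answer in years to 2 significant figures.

5.7 yr

For a linear reservoir the anomaly decays as exp(−t/τ) with τ = M/F = 0.6340/0.2970 = 2.135 yr.
exp(−t/τ) = 0.07 ⇒ t = −τ ln(0.07) = 2.135 × 2.659 = 5.677 yr.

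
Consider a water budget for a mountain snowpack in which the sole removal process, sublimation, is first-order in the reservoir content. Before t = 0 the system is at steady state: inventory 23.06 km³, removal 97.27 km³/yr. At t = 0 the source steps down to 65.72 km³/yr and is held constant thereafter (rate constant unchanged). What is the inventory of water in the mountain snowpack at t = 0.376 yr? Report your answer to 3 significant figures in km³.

The sink rate constant is k = F₀/M₀ = 97.27/23.06 = 4.218 yr⁻¹.
Solving dM/dt = F₁ − kM with M(0) = M₀ gives M(t) = F₁/k + (M₀ − F₁/k)·e^(−kt).
F₁/k = 65.72/4.218 = 15.580 km³; kt = 4.218 × 0.376 = 1.586, e^(−kt) = 0.2047.
M(0.376) = 15.580 + (23.06 − 15.580) × 0.2047 = 15.580 + 1.531 = 17.112 km³.

17.1 km³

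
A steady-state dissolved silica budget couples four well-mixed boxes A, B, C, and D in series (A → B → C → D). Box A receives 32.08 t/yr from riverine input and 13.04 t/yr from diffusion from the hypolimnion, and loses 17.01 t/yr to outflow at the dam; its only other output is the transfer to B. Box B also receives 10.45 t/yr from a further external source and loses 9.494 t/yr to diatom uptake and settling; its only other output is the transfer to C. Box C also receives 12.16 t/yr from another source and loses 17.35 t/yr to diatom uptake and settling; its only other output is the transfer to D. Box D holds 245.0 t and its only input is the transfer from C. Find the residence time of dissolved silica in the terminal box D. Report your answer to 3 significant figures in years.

Box A: F(A→B) = (32.08 + 13.04) − 17.01 = 28.110 t/yr.
Box B: F(B→C) = (28.110 + 10.45) − 9.494 = 29.066 t/yr.
Box C: F(C→D) = (29.066 + 12.16) − 17.35 = 23.876 t/yr.
Box D throughput = its input = 23.876 t/yr; τ = 245.0 / 23.876 = 10.26 yr.

10.3 yr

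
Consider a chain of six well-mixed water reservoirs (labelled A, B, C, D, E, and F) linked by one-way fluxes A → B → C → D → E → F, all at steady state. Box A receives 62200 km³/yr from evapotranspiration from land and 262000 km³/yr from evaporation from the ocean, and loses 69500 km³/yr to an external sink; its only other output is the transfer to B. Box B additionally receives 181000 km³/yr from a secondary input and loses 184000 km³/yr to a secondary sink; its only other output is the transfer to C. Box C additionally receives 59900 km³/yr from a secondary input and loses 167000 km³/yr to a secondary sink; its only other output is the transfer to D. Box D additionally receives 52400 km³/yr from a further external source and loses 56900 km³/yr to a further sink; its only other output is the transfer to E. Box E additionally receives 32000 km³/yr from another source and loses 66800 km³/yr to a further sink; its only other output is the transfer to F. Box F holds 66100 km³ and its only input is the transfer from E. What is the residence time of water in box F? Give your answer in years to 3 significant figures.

Box A: F(A→B) = (62200 + 262000) − 69500 = 254700 km³/yr.
Box B: F(B→C) = (254700 + 181000) − 184000 = 251700 km³/yr.
Box C: F(C→D) = (251700 + 59900) − 167000 = 144600 km³/yr.
Box D: F(D→E) = (144600 + 52400) − 56900 = 140100 km³/yr.
Box E: F(E→F) = (140100 + 32000) − 66800 = 105300 km³/yr.
Box F throughput = its input = 105300 km³/yr; τ = 66100 / 105300 = 0.6277 yr.

0.628 yr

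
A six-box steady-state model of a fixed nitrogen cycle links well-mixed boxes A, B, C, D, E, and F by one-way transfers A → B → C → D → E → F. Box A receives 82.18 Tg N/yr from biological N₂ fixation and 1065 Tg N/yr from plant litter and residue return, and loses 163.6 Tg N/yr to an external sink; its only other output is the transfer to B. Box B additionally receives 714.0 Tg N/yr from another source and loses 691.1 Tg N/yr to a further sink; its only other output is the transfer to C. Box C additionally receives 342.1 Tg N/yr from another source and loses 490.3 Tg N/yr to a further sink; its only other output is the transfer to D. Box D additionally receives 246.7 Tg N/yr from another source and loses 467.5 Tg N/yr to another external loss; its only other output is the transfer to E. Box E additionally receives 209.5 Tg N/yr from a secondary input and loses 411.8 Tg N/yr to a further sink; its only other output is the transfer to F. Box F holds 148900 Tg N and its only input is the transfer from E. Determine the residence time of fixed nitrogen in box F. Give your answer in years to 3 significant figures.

342 yr

Box A: F(A→B) = (82.18 + 1065) − 163.6 = 983.58 Tg N/yr.
Box B: F(B→C) = (983.58 + 714.0) − 691.1 = 1006.5 Tg N/yr.
Box C: F(C→D) = (1006.5 + 342.1) − 490.3 = 858.28 Tg N/yr.
Box D: F(D→E) = (858.28 + 246.7) − 467.5 = 637.48 Tg N/yr.
Box E: F(E→F) = (637.48 + 209.5) − 411.8 = 435.18 Tg N/yr.
Box F throughput = its input = 435.18 Tg N/yr; τ = 148900 / 435.18 = 342.2 yr.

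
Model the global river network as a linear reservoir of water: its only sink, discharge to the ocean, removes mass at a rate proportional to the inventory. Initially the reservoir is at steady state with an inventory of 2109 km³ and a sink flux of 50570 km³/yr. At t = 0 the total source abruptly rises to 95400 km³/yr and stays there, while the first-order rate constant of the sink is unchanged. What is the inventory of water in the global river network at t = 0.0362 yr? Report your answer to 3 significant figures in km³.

3190 km³

Residence time τ = M₀/F₀ = 0.04170 yr. The eventual steady state is M_∞ = M₀·(F₁/F₀) = 2109 × 95400/50570 = 3978.6 km³.
The anomaly ΔM(t) = M(t) − M_∞ decays as ΔM₀·e^(−t/τ) with ΔM₀ = 2109 − 3978.6 = −1870 km³.
At t = 0.0362 yr, e^(−t/τ) = e^(−0.8680) = 0.4198, so ΔM = −784.8 km³ and M = 3978.6 − 784.8 = 3193.8 km³.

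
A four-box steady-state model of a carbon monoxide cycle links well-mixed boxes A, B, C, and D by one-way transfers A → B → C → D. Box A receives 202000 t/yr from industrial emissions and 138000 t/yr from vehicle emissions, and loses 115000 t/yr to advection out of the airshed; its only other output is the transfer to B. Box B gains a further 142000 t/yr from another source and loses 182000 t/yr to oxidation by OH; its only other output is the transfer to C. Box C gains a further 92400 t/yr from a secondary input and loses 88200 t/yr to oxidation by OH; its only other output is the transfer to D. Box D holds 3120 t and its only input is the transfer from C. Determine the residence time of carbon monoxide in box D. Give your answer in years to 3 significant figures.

Box A: F(A→B) = (202000 + 138000) − 115000 = 225000 t/yr.
Box B: F(B→C) = (225000 + 142000) − 182000 = 185000 t/yr.
Box C: F(C→D) = (185000 + 92400) − 88200 = 189200 t/yr.
Box D throughput = its input = 189200 t/yr; τ = 3120 / 189200 = 0.01649 yr.

0.0165 yr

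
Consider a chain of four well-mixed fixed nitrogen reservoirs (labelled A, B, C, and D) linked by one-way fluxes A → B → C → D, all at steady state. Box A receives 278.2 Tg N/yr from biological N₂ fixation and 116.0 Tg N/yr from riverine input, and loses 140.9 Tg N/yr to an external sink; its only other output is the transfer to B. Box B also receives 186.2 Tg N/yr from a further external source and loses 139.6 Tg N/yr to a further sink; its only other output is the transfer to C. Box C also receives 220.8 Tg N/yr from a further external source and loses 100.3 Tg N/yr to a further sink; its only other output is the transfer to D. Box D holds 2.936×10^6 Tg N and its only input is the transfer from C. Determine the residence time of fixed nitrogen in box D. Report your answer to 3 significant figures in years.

Box A: F(A→B) = (278.2 + 116.0) − 140.9 = 253.30 Tg N/yr.
Box B: F(B→C) = (253.30 + 186.2) − 139.6 = 299.90 Tg N/yr.
Box C: F(C→D) = (299.90 + 220.8) − 100.3 = 420.40 Tg N/yr.
Box D throughput = its input = 420.40 Tg N/yr; τ = 2.936×10^6 / 420.40 = 6984 yr.

6980 yr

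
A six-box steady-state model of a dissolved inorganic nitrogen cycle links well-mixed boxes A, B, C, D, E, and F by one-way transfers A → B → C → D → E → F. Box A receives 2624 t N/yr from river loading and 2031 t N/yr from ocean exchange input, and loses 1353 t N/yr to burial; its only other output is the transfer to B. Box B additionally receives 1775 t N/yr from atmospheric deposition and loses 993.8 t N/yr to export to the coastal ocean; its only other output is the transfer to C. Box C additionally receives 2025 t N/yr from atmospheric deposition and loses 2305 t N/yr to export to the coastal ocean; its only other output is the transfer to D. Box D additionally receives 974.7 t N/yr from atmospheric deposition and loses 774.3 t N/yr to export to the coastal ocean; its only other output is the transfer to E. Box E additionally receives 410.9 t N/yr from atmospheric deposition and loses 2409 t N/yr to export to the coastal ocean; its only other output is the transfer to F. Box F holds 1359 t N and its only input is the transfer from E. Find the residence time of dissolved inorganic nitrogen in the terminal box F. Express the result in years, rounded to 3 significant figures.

Box A: F(A→B) = (2624 + 2031) − 1353 = 3302.0 t N/yr.
Box B: F(B→C) = (3302.0 + 1775) − 993.8 = 4083.2 t N/yr.
Box C: F(C→D) = (4083.2 + 2025) − 2305 = 3803.2 t N/yr.
Box D: F(D→E) = (3803.2 + 974.7) − 774.3 = 4003.6 t N/yr.
Box E: F(E→F) = (4003.6 + 410.9) − 2409 = 2005.5 t N/yr.
Box F throughput = its input = 2005.5 t N/yr; τ = 1359 / 2005.5 = 0.6776 yr.

0.678 yr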